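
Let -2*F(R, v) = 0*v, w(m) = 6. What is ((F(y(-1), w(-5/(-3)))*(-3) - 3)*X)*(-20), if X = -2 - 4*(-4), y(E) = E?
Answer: 840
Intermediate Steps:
F(R, v) = 0 (F(R, v) = -0*v = -½*0 = 0)
X = 14 (X = -2 + 16 = 14)
((F(y(-1), w(-5/(-3)))*(-3) - 3)*X)*(-20) = ((0*(-3) - 3)*14)*(-20) = ((0 - 3)*14)*(-20) = -3*14*(-20) = -42*(-20) = 840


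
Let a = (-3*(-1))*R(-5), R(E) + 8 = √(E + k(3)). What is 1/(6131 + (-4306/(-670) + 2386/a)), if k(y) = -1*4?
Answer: 223048615605/1349543073197684 + 1204959825*I/1349543073197684 ≈ 0.00016528 + 8.9286e-7*I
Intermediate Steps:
k(y) = -4
R(E) = -8 + √(-4 + E) (R(E) = -8 + √(E - 4) = -8 + √(-4 + E))
a = -24 + 9*I (a = (-3*(-1))*(-8 + √(-4 - 5)) = 3*(-8 + √(-9)) = 3*(-8 + 3*I) = -24 + 9*I ≈ -24.0 + 9.0*I)
1/(6131 + (-4306/(-670) + 2386/a)) = 1/(6131 + (-4306/(-670) + 2386/(-24 + 9*I))) = 1/(6131 + (-4306*(-1/670) + 2386*((-24 - 9*I)/657))) = 1/(6131 + (2153/335 + 2386*(-24 - 9*I)/657)) = 1/(2056038/335 + 2386*(-24 - 9*I)/657)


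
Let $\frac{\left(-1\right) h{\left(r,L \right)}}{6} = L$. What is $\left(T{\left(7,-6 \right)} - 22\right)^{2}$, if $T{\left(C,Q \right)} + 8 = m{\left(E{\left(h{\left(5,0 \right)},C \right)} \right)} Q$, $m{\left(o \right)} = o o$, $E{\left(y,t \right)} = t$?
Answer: $104976$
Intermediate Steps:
$h{\left(r,L \right)} = - 6 L$
$m{\left(o \right)} = o^{2}$
$T{\left(C,Q \right)} = -8 + Q C^{2}$ ($T{\left(C,Q \right)} = -8 + C^{2} Q = -8 + Q C^{2}$)
$\left(T{\left(7,-6 \right)} - 22\right)^{2} = \left(\left(-8 - 6 \cdot 7^{2}\right) - 22\right)^{2} = \left(\left(-8 - 294\right) - 22\right)^{2} = \left(-302 - 22\right)^{2} = \left(-324\right)^{2} = 104976$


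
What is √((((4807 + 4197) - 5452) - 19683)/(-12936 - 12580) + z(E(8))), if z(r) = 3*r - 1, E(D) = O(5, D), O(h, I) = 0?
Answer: I*√59866915/12758 ≈ 0.60647*I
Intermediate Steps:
E(D) = 0
z(r) = -1 + 3*r
√((((4807 + 4197) - 5452) - 19683)/(-12936 - 12580) + z(E(8))) = √((((4807 + 4197) - 5452) - 19683)/(-12936 - 12580) + (-1 + 3*0)) = √(((9004 - 5452) - 19683)/(-25516) + (-1 + 0)) = √((3552 - 19683)*(-1/25516) - 1) = √(-16131*(-1/25516) - 1) = √(16131/25516 - 1) = √(-9385/25516) = I*√59866915/12758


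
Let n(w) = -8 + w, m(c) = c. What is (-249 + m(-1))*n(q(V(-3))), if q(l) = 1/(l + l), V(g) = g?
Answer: 6125/3 ≈ 2041.7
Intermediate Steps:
q(l) = 1/(2*l)
(-249 + m(-1))*n(q(V(-3))) = (-249 - 1)*(-8 + (½)/(-3)) = -250*(-8 + (½)*(-⅓)) = -250*(-8 - ⅙) = -250*(-49/6) = 6125/3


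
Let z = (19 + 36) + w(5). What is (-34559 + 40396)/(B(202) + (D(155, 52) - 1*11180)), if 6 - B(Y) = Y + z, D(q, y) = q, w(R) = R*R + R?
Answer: -5837/11306 ≈ -0.51627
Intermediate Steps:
w(R) = R + R² (w(R) = R² + R = R + R²)
z = 85 (z = (19 + 36) + 5*(1 + 5) = 55 + 5*6 = 55 + 30 = 85)
B(Y) = -79 - Y (B(Y) = 6 - (Y + 85) = 6 - (85 + Y) = 6 + (-85 - Y) = -79 - Y)
(-34559 + 40396)/(B(202) + (D(155, 52) - 1*11180)) = (-34559 + 40396)/((-79 - 1*202) + (155 - 1*11180)) = 5837/((-79 - 202) + (155 - 11180)) = 5837/(-281 - 11025) = 5837/(-11306) = 5837*(-1/11306) = -5837/11306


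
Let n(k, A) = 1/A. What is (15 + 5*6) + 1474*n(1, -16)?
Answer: -377/8 ≈ -47.125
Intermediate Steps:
(15 + 5*6) + 1474*n(1, -16) = (15 + 5*6) + 1474/(-16) = (15 + 30) + 1474*(-1/16) = 45 - 737/8 = -377/8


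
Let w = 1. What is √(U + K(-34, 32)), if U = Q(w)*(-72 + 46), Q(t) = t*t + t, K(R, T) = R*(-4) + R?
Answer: 5*√2 ≈ 7.0711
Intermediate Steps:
K(R, T) = -3*R (K(R, T) = -4*R + R = -3*R)
Q(t) = t + t² (Q(t) = t² + t = t + t²)
U = -52 (U = (1*(1 + 1))*(-72 + 46) = (1*2)*(-26) = 2*(-26) = -52)
√(U + K(-34, 32)) = √(-52 - 3*(-34)) = √(-52 + 102) = √50 = 5*√2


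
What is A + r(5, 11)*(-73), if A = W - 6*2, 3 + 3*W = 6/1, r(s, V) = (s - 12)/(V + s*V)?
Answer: -215/66 ≈ -3.2576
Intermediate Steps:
r(s, V) = (-12 + s)/(V + V*s)
W = 1 (W = -1 + (6/1)/3 = -1 + (6*1)/3 = -1 + (⅓)*6 = -1 + 2 = 1)
A = -11 (A = 1 - 6*2 = 1 - 12 = -11)
A + r(5, 11)*(-73) = -11 + ((-12 + 5)/(11*(1 + 5)))*(-73) = -11 + ((1/11)*(-7)/6)*(-73) = -11 + ((1/11)*(⅙)*(-7))*(-73) = -11 - 7/66*(-73) = -11 + 511/66 = -215/66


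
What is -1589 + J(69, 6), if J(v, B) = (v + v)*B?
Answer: -761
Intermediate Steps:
J(v, B) = 2*B*v (J(v, B) = (2*v)*B = 2*B*v)
-1589 + J(69, 6) = -1589 + 2*6*69 = -1589 + 828 = -761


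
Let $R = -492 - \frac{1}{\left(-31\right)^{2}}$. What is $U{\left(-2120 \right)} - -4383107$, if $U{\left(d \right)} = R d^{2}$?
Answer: $- \frac{2120798581373}{961} \approx -2.2069 \cdot 10^{9}$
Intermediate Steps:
$R = - \frac{472813}{961}$ ($R = -492 - \frac{1}{961} = - \frac{472813}{961} \approx -492.0$)
$U{\left(d \right)} = - \frac{472813 d^{2}}{961}$
$U{\left(-2120 \right)} - -4383107 = - \frac{472813 \left(-2120\right)^{2}}{961} - -4383107 = \left(- \frac{472813}{961}\right) 4494400 + 4383107 = - \frac{2125010747200}{961} + 4383107 = - \frac{2120798581373}{961}$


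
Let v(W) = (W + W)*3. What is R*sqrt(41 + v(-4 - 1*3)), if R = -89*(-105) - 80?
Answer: 9265*I ≈ 9265.0*I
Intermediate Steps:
v(W) = 6*W (v(W) = (2*W)*3 = 6*W)
R = 9265 (R = 9345 - 80 = 9265)
R*sqrt(41 + v(-4 - 1*3)) = 9265*sqrt(41 + 6*(-4 - 1*3)) = 9265*sqrt(41 + 6*(-4 - 3)) = 9265*sqrt(41 + 6*(-7)) = 9265*sqrt(41 - 42) = 9265*sqrt(-1) = 9265*I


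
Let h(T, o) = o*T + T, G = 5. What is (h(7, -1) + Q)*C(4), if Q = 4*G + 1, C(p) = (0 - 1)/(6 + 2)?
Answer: -21/8 ≈ -2.6250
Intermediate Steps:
h(T, o) = T + T*o (h(T, o) = T*o + T = T + T*o)
C(p) = -1/8
Q = 21 (Q = 4*5 + 1 = 20 + 1 = 21)
(h(7, -1) + Q)*C(4) = (7*(1 - 1) + 21)*(-1/8) = (7*0 + 21)*(-1/8) = (0 + 21)*(-1/8) = 21*(-1/8) = -21/8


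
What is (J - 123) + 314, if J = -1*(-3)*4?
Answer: 203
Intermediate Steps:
J = 12 (J = 3*4 = 12)
(J - 123) + 314 = (12 - 123) + 314 = -111 + 314 = 203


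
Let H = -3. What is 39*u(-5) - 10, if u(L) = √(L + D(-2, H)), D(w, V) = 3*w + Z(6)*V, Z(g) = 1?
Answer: -10 + 39*I*√14 ≈ -10.0 + 145.92*I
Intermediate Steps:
D(w, V) = V + 3*w (D(w, V) = 3*w + 1*V = 3*w + V = V + 3*w)
u(L) = √(-9 + L) (u(L) = √(L + (-3 + 3*(-2))) = √(L + (-3 - 6)) = √(L - 9) = √(-9 + L))
39*u(-5) - 10 = 39*√(-9 - 5) - 10 = 39*√(-14) - 10 = 39*(I*√14) - 10 = 39*I*√14 - 10 = -10 + 39*I*√14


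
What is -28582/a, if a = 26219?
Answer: -28582/26219 ≈ -1.0901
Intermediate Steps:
-28582/a = -28582/26219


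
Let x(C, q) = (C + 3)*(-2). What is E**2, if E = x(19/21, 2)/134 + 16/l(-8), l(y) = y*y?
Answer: 1164241/31674384 ≈ 0.036757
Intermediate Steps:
x(C, q) = -6 - 2*C (x(C, q) = (3 + C)*(-2) = -6 - 2*C)
l(y) = y**2
E = 1079/5628 (E = (-6 - 38/21)/134 + 16/((-8)**2) = (-6 - 38/21)*(1/134) + 16/64 = (-6 - 2*19/21)*(1/134) + 16*(1/64) = (-6 - 38/21)*(1/134) + 1/4 = -164/21*1/134 + 1/4 = -82/1407 + 1/4 = 1079/5628 ≈ 0.19172)
E**2 = (1079/5628)**2 = 1164241/31674384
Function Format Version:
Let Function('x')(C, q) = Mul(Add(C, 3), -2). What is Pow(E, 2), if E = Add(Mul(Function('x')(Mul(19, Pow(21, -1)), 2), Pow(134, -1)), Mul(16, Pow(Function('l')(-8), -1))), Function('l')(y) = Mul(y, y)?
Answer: Rational(1164241, 31674384) ≈ 0.036757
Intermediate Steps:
Function('x')(C, q) = Add(-6, Mul(-2, C)) (Function('x')(C, q) = Mul(Add(3, C), -2) = Add(-6, Mul(-2, C)))
Function('l')(y) = Pow(y, 2)
E = Rational(1079, 5628) (E = Add(Mul(Add(-6, Mul(-2, Mul(19, Pow(21, -1)))), Pow(134, -1)), Mul(16, Pow(Pow(-8, 2), -1))) = Add(Mul(Add(-6, Mul(-2, Mul(19, Rational(1, 21)))), Rational(1, 134)), Mul(16, Pow(64, -1))) = Add(Mul(Add(-6, Mul(-2, Rational(19, 21))), Rational(1, 134)), Mul(16, Rational(1, 64))) = Add(Mul(Add(-6, Rational(-38, 21)), Rational(1, 134)), Rational(1, 4)) = Add(Mul(Rational(-164, 21), Rational(1, 134)), Rational(1, 4)) = Add(Rational(-82, 1407), Rational(1, 4)) = Rational(1079, 5628) ≈ 0.19172)
Pow(E, 2) = Pow(Rational(1079, 5628), 2) = Rational(1164241, 31674384)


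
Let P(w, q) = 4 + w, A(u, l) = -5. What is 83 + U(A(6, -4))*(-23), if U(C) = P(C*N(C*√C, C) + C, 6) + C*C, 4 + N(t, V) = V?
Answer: -1504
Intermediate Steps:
N(t, V) = -4 + V
U(C) = 4 + C + C² + C*(-4 + C) (U(C) = (4 + (C*(-4 + C) + C)) + C*C = (4 + (C + C*(-4 + C))) + C² = (4 + C + C*(-4 + C)) + C² = 4 + C + C² + C*(-4 + C))
83 + U(A(6, -4))*(-23) = 83 + (4 + (-5)² - 5*(-3 - 5))*(-23) = 83 + (4 + 25 - 5*(-8))*(-23) = 83 + (4 + 25 + 40)*(-23) = 83 + 69*(-23) = 83 - 1587 = -1504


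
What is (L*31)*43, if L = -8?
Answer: -10664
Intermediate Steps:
(L*31)*43 = -8*31*43 = -248*43 = -10664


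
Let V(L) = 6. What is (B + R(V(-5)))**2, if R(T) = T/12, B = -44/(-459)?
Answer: 299209/842724 ≈ 0.35505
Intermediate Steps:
B = 44/459 (B = -44*(-1/459) = 44/459 ≈ 0.095861)
R(T) = T/12 (R(T) = T*(1/12) = T/12)
(B + R(V(-5)))**2 = (44/459 + (1/12)*6)**2 = (44/459 + 1/2)**2 = (547/918)**2 = 299209/842724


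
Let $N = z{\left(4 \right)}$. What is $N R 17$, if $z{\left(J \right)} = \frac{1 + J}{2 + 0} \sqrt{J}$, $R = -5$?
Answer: $-425$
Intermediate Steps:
$z{\left(J \right)} = \sqrt{J} \left(\frac{1}{2} + \frac{J}{2}\right)$ ($z{\left(J \right)} = \frac{1 + J}{2} \sqrt{J} = \left(1 + J\right) \frac{1}{2} \sqrt{J} = \left(\frac{1}{2} + \frac{J}{2}\right) \sqrt{J} = \sqrt{J} \left(\frac{1}{2} + \frac{J}{2}\right)$)
$N = 5$ ($N = \frac{\sqrt{4} \left(1 + 4\right)}{2} = \frac{1}{2} \cdot 2 \cdot 5 = 5$)
$N R 17 = 5 \left(-5\right) 17 = \left(-25\right) 17 = -425$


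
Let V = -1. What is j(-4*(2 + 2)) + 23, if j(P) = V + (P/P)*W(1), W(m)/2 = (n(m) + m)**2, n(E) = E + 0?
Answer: 30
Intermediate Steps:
n(E) = E
W(m) = 8*m**2 (W(m) = 2*(m + m)**2 = 2*(2*m)**2 = 2*(4*m**2) = 8*m**2)
j(P) = 7 (j(P) = -1 + (P/P)*(8*1**2) = -1 + 1*(8*1) = -1 + 1*8 = -1 + 8 = 7)
j(-4*(2 + 2)) + 23 = 7 + 23 = 30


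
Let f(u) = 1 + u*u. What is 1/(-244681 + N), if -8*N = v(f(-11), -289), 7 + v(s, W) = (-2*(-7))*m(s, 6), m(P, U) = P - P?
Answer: -8/1957441 ≈ -4.0870e-6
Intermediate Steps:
m(P, U) = 0
f(u) = 1 + u²
v(s, W) = -7 (v(s, W) = -7 - 2*(-7)*0 = -7 + 14*0 = -7 + 0 = -7)
N = 7/8 (N = -⅛*(-7) = 7/8 ≈ 0.87500)
1/(-244681 + N) = 1/(-244681 + 7/8) = 1/(-1957441/8) = -8/1957441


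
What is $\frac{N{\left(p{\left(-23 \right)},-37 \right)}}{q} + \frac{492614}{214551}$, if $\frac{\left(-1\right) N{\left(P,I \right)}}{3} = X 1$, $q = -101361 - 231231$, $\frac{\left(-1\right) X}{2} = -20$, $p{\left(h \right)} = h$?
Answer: $\frac{6827717567}{2973247758} \approx 2.2964$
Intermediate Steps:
$X = 40$ ($X = \left(-2\right) \left(-20\right) = 40$)
$q = -332592$
$N{\left(P,I \right)} = -120$ ($N{\left(P,I \right)} = - 3 \cdot 40 \cdot 1 = \left(-3\right) 40 = -120$)
$\frac{N{\left(p{\left(-23 \right)},-37 \right)}}{q} + \frac{492614}{214551} = - \frac{120}{-332592} + \frac{492614}{214551} = \left(-120\right) \left(- \frac{1}{332592}\right) + 492614 \cdot \frac{1}{214551} = \frac{5}{13858} + \frac{492614}{214551} = \frac{6827717567}{2973247758}$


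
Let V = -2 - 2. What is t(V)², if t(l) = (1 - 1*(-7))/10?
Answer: 16/25 ≈ 0.64000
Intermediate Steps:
V = -4
t(l) = ⅘ (t(l) = (1 + 7)*(⅒) = 8*(⅒) = ⅘)
t(V)² = (⅘)² = 16/25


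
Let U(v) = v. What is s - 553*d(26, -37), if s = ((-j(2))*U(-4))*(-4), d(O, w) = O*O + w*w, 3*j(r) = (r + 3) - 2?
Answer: -1130901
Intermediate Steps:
j(r) = ⅓ + r/3 (j(r) = ((r + 3) - 2)/3 = ((3 + r) - 2)/3 = (1 + r)/3 = ⅓ + r/3)
d(O, w) = O² + w²
s = -16 (s = (-(⅓ + (⅓)*2)*(-4))*(-4) = (-(⅓ + ⅔)*(-4))*(-4) = (-1*1*(-4))*(-4) = -1*(-4)*(-4) = 4*(-4) = -16)
s - 553*d(26, -37) = -16 - 553*(26² + (-37)²) = -16 - 553*(676 + 1369) = -16 - 553*2045 = -16 - 1130885 = -1130901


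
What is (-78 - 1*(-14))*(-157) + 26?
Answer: 10074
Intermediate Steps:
(-78 - 1*(-14))*(-157) + 26 = (-78 + 14)*(-157) + 26 = -64*(-157) + 26 = 10048 + 26 = 10074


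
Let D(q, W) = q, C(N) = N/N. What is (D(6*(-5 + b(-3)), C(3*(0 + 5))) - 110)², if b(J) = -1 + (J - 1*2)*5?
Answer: 87616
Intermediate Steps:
b(J) = -11 + 5*J (b(J) = -1 + (J - 2)*5 = -1 + (-2 + J)*5 = -1 + (-10 + 5*J) = -11 + 5*J)
C(N) = 1
(D(6*(-5 + b(-3)), C(3*(0 + 5))) - 110)² = (6*(-5 + (-11 + 5*(-3))) - 110)² = (6*(-5 + (-11 - 15)) - 110)² = (6*(-5 - 26) - 110)² = (6*(-31) - 110)² = (-186 - 110)² = (-296)² = 87616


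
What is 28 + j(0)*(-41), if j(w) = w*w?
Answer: 28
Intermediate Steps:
j(w) = w²
28 + j(0)*(-41) = 28 + 0²*(-41) = 28 + 0*(-41) = 28 + 0 = 28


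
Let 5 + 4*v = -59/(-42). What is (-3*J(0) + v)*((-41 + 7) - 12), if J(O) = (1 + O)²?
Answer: 15065/84 ≈ 179.35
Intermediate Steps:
v = -151/168 (v = -5/4 + (-59/(-42))/4 = -5/4 + (-59*(-1/42))/4 = -5/4 + (¼)*(59/42) = -5/4 + 59/168 = -151/168 ≈ -0.89881)
(-3*J(0) + v)*((-41 + 7) - 12) = (-3*(1 + 0)² - 151/168)*((-41 + 7) - 12) = (-3*1² - 151/168)*(-34 - 12) = (-3*1 - 151/168)*(-46) = (-3 - 151/168)*(-46) = -655/168*(-46) = 15065/84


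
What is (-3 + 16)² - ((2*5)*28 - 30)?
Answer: -81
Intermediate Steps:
(-3 + 16)² - ((2*5)*28 - 30) = 13² - (10*28 - 30) = 169 - (280 - 30) = 169 - 1*250 = 169 - 250 = -81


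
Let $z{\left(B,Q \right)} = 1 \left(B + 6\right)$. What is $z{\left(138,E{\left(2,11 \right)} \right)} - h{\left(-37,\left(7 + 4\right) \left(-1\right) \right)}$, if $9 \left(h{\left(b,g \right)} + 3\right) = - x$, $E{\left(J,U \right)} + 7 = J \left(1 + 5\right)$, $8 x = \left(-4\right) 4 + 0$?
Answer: $\frac{1321}{9} \approx 146.78$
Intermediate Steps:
$x = -2$ ($x = \frac{\left(-4\right) 4 + 0}{8} = \frac{-16 + 0}{8} = \frac{1}{8} \left(-16\right) = -2$)
$E{\left(J,U \right)} = -7 + 6 J$ ($E{\left(J,U \right)} = -7 + J \left(1 + 5\right) = -7 + J 6 = -7 + 6 J$)
$h{\left(b,g \right)} = - \frac{25}{9}$ ($h{\left(b,g \right)} = -3 + \frac{\left(-1\right) \left(-2\right)}{9} = -3 + \frac{1}{9} \cdot 2 = -3 + \frac{2}{9} = - \frac{25}{9}$)
$z{\left(B,Q \right)} = 6 + B$ ($z{\left(B,Q \right)} = 1 \left(6 + B\right) = 6 + B$)
$z{\left(138,E{\left(2,11 \right)} \right)} - h{\left(-37,\left(7 + 4\right) \left(-1\right) \right)} = \left(6 + 138\right) - - \frac{25}{9} = 144 + \frac{25}{9} = \frac{1321}{9}$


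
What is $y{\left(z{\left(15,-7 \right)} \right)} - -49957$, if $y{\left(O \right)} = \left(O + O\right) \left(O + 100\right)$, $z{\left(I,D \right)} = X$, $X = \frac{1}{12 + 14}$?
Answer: $\frac{16888067}{338} \approx 49965.0$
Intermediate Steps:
$X = \frac{1}{26} \approx 0.038462$
$z{\left(I,D \right)} = \frac{1}{26}$
$y{\left(O \right)} = 2 O \left(100 + O\right)$
$y{\left(z{\left(15,-7 \right)} \right)} - -49957 = 2 \cdot \frac{1}{26} \left(100 + \frac{1}{26}\right) - -49957 = 2 \cdot \frac{1}{26} \cdot \frac{2601}{26} + 49957 = \frac{2601}{338} + 49957 = \frac{16888067}{338}$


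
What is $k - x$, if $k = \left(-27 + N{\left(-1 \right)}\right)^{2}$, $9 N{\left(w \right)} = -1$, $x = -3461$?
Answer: $\frac{339877}{81} \approx 4196.0$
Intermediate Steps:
$N{\left(w \right)} = - \frac{1}{9}$ ($N{\left(w \right)} = \frac{1}{9} \left(-1\right) = - \frac{1}{9}$)
$k = \frac{59536}{81}$ ($k = \left(-27 - \frac{1}{9}\right)^{2} = \left(- \frac{244}{9}\right)^{2} = \frac{59536}{81} \approx 735.01$)
$k - x = \frac{59536}{81} - -3461 = \frac{59536}{81} + 3461 = \frac{339877}{81}$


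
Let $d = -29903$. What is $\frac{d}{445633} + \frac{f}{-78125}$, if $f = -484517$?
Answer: $\frac{213580592386}{34815078125} \approx 6.1347$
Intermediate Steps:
$\frac{d}{445633} + \frac{f}{-78125} = - \frac{29903}{445633} - \frac{484517}{-78125} = \left(-29903\right) \frac{1}{445633} - - \frac{484517}{78125} = - \frac{29903}{445633} + \frac{484517}{78125} = \frac{213580592386}{34815078125}$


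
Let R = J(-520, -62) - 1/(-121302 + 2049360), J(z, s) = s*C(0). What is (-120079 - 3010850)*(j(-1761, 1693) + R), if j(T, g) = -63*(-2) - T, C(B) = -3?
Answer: -4171299378720819/642686 ≈ -6.4904e+9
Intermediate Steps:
J(z, s) = -3*s (J(z, s) = s*(-3) = -3*s)
j(T, g) = 126 - T
R = 358618787/1928058 (R = -3*(-62) - 1/(-121302 + 2049360) = 186 - 1/1928058 = 358618787/1928058 ≈ 186.00)
(-120079 - 3010850)*(j(-1761, 1693) + R) = (-120079 - 3010850)*((126 - 1*(-1761)) + 358618787/1928058) = -3130929*((126 + 1761) + 358618787/1928058) = -3130929*(1887 + 358618787/1928058) = -3130929*3996864233/1928058 = -4171299378720819/642686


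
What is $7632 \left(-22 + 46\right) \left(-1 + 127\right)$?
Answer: $23079168$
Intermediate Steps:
$7632 \left(-22 + 46\right) \left(-1 + 127\right) = 7632 \cdot 24 \cdot 126 = 7632 \cdot 3024 = 23079168$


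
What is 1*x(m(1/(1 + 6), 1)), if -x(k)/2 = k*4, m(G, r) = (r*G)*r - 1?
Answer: 48/7 ≈ 6.8571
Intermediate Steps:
m(G, r) = -1 + G*r**2 (m(G, r) = (G*r)*r - 1 = G*r**2 - 1 = -1 + G*r**2)
x(k) = -8*k (x(k) = -2*k*4 = -8*k)
1*x(m(1/(1 + 6), 1)) = 1*(-8*(-1 + 1**2/(1 + 6))) = 1*(-8*(-1 + 1/7)) = 1*(-8*(-6/7)) = 1*(48/7) = 48/7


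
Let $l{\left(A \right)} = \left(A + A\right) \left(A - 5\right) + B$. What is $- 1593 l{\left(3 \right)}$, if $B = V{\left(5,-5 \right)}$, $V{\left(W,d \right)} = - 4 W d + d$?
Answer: $-132219$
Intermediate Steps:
$V{\left(W,d \right)} = d - 4 W d$ ($V{\left(W,d \right)} = - 4 W d + d = d - 4 W d$)
$B = 95$ ($B = - 5 \left(1 - 20\right) = \left(-5\right) \left(-19\right) = 95$)
$l{\left(A \right)} = 95 + 2 A \left(-5 + A\right)$ ($l{\left(A \right)} = \left(A + A\right) \left(A - 5\right) + 95 = 2 A \left(-5 + A\right) + 95 = 95 + 2 A \left(-5 + A\right)$)
$- 1593 l{\left(3 \right)} = - 1593 \left(95 - 30 + 2 \cdot 3^{2}\right) = - 1593 \left(95 - 30 + 2 \cdot 9\right) = - 1593 \left(95 - 30 + 18\right) = \left(-1593\right) 83 = -132219$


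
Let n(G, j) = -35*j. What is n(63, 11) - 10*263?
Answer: -3015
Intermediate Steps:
n(63, 11) - 10*263 = -35*11 - 10*263 = -385 - 2630 = -3015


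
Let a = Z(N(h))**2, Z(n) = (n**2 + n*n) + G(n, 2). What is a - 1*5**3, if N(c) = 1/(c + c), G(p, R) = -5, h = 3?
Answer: -32579/324 ≈ -100.55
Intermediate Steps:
N(c) = 1/(2*c)
Z(n) = -5 + 2*n**2 (Z(n) = (n**2 + n*n) - 5 = (n**2 + n**2) - 5 = 2*n**2 - 5 = -5 + 2*n**2)
a = 7921/324 (a = (-5 + 2*((1/2)/3)**2)**2 = (-5 + 2*((1/2)*(1/3))**2)**2 = (-5 + 2*(1/6)**2)**2 = (-5 + 2*(1/36))**2 = (-5 + 1/18)**2 = (-89/18)**2 = 7921/324 ≈ 24.448)
a - 1*5**3 = 7921/324 - 1*5**3 = 7921/324 - 1*125 = 7921/324 - 125 = -32579/324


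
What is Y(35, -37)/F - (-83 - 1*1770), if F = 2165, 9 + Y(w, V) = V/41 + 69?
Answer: 164483968/88765 ≈ 1853.0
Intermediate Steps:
Y(w, V) = 60 + V/41 (Y(w, V) = -9 + (V/41 + 69) = -9 + (69 + V/41) = 60 + V/41)
Y(35, -37)/F - (-83 - 1*1770) = (60 + (1/41)*(-37))/2165 - (-83 - 1*1770) = (60 - 37/41)*(1/2165) - (-83 - 1770) = (2423/41)*(1/2165) - 1*(-1853) = 2423/88765 + 1853 = 164483968/88765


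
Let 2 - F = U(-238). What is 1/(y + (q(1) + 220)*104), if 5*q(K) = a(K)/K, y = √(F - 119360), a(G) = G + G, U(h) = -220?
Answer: 286520/6568986057 - 25*I*√119138/13137972114 ≈ 4.3617e-5 - 6.5681e-7*I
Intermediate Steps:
F = 222 (F = 2 - 1*(-220) = 2 + 220 = 222)
a(G) = 2*G
y = I*√119138 (y = √(222 - 119360) = √(-119138) = I*√119138 ≈ 345.16*I)
q(K) = ⅖ (q(K) = ((2*K)/K)/5 = (⅕)*2 = ⅖)
1/(y + (q(1) + 220)*104) = 1/(I*√119138 + (⅖ + 220)*104) = 1/(I*√119138 + (1102/5)*104) = 1/(I*√119138 + 114608/5) = 1/(114608/5 + I*√119138)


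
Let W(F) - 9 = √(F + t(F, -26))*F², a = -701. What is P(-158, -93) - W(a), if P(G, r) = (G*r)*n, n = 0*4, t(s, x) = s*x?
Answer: -9 - 2457005*√701 ≈ -6.5053e+7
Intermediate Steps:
n = 0
P(G, r) = 0 (P(G, r) = (G*r)*0 = 0)
W(F) = 9 + 5*F²*√(-F) (W(F) = 9 + √(F + F*(-26))*F² = 9 + √(F - 26*F)*F² = 9 + √(-25*F)*F² = 9 + (5*√(-F))*F² = 9 + 5*F²*√(-F))
P(-158, -93) - W(a) = 0 - (9 + 5*(-1*(-701))^(5/2)) = 0 - (9 + 5*701^(5/2)) = 0 - (9 + 5*(491401*√701)) = 0 - (9 + 2457005*√701) = 0 + (-9 - 2457005*√701) = -9 - 2457005*√701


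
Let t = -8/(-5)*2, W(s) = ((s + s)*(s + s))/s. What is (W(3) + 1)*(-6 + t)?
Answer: -182/5 ≈ -36.400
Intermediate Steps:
W(s) = 4*s (W(s) = ((2*s)*(2*s))/s = (4*s²)/s = 4*s)
t = 16/5 (t = -8*(-⅕)*2 = (8/5)*2 = 16/5 ≈ 3.2000)
(W(3) + 1)*(-6 + t) = (4*3 + 1)*(-6 + 16/5) = (12 + 1)*(-14/5) = 13*(-14/5) = -182/5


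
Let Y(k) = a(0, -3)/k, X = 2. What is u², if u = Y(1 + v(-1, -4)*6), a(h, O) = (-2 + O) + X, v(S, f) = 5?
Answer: 9/961 ≈ 0.0093652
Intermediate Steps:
a(h, O) = O (a(h, O) = (-2 + O) + 2 = O)
Y(k) = -3/k
u = -3/31 (u = -3/(1 + 5*6) = -3/(1 + 30) = -3/31 ≈ -0.096774)
u² = (-3/31)² = 9/961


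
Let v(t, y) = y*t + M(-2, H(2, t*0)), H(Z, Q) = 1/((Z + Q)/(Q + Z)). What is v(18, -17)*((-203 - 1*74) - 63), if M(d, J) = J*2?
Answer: 103360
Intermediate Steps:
H(Z, Q) = 1 (H(Z, Q) = 1/((Q + Z)/(Q + Z)) = 1/1 = 1)
M(d, J) = 2*J
v(t, y) = 2 + t*y (v(t, y) = y*t + 2*1 = t*y + 2 = 2 + t*y)
v(18, -17)*((-203 - 1*74) - 63) = (2 + 18*(-17))*((-203 - 1*74) - 63) = (2 - 306)*((-203 - 74) - 63) = -304*(-277 - 63) = -304*(-340) = 103360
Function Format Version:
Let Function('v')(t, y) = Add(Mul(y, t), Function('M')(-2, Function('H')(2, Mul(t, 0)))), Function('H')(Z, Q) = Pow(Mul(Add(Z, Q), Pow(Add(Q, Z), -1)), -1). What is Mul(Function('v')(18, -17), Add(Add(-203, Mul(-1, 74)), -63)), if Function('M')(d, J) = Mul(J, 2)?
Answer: 103360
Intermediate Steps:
Function('H')(Z, Q) = 1 (Function('H')(Z, Q) = Pow(Mul(Add(Q, Z), Pow(Add(Q, Z), -1)), -1) = Pow(1, -1) = 1)
Function('M')(d, J) = Mul(2, J)
Function('v')(t, y) = Add(2, Mul(t, y)) (Function('v')(t, y) = Add(Mul(y, t), Mul(2, 1)) = Add(Mul(t, y), 2) = Add(2, Mul(t, y)))
Mul(Function('v')(18, -17), Add(Add(-203, Mul(-1, 74)), -63)) = Mul(Add(2, Mul(18, -17)), Add(Add(-203, Mul(-1, 74)), -63)) = Mul(Add(2, -306), Add(Add(-203, -74), -63)) = Mul(-304, Add(-277, -63)) = Mul(-304, -340) = 103360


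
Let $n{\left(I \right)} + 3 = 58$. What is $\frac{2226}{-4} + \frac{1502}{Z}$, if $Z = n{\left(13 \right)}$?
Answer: $- \frac{58211}{110} \approx -529.19$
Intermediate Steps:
$n{\left(I \right)} = 55$ ($n{\left(I \right)} = -3 + 58 = 55$)
$Z = 55$
$\frac{2226}{-4} + \frac{1502}{Z} = \frac{2226}{-4} + \frac{1502}{55} = 2226 \left(- \frac{1}{4}\right) + 1502 \cdot \frac{1}{55} = - \frac{1113}{2} + \frac{1502}{55} = - \frac{58211}{110}$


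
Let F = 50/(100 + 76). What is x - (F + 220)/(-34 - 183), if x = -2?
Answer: -18807/19096 ≈ -0.98487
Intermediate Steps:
F = 25/88 (F = 50/176 = 50*(1/176) = 25/88 ≈ 0.28409)
x - (F + 220)/(-34 - 183) = -2 - (25/88 + 220)/(-34 - 183) = -2 - 19385/(88*(-217)) = -2 - 19385*(-1)/(88*217) = -2 - 1*(-19385/19096) = -2 + 19385/19096 = -18807/19096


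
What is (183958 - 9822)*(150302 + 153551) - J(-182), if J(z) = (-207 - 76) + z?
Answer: 52911746473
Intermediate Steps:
J(z) = -283 + z
(183958 - 9822)*(150302 + 153551) - J(-182) = (183958 - 9822)*(150302 + 153551) - (-283 - 182) = 174136*303853 - 1*(-465) = 52911746008 + 465 = 52911746473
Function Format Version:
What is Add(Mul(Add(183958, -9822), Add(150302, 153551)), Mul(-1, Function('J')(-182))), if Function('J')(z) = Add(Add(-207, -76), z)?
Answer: 52911746473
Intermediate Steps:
Function('J')(z) = Add(-283, z)
Add(Mul(Add(183958, -9822), Add(150302, 153551)), Mul(-1, Function('J')(-182))) = Add(Mul(Add(183958, -9822), Add(150302, 153551)), Mul(-1, Add(-283, -182))) = Add(Mul(174136, 303853), Mul(-1, -465)) = Add(52911746008, 465) = 52911746473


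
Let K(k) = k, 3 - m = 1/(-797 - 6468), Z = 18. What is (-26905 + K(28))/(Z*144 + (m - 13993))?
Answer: 195261405/82806469 ≈ 2.3580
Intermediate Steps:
m = 21796/7265 (m = 3 - 1/(-797 - 6468) = 3 - 1/(-7265) = 3 - 1*(-1/7265) = 3 + 1/7265 = 21796/7265 ≈ 3.0001)
(-26905 + K(28))/(Z*144 + (m - 13993)) = (-26905 + 28)/(18*144 + (21796/7265 - 13993)) = -26877/(2592 - 101637349/7265) = -26877/(-82806469/7265) = -26877*(-7265/82806469) = 195261405/82806469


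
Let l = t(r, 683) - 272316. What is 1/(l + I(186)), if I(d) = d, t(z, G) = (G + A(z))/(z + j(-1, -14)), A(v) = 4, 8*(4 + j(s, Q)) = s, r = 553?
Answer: -4391/1194917334 ≈ -3.6747e-6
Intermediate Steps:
j(s, Q) = -4 + s/8
t(z, G) = (4 + G)/(-33/8 + z) (t(z, G) = (G + 4)/(z + (-4 + (1/8)*(-1))) = (4 + G)/(z + (-4 - 1/8)) = (4 + G)/(z - 33/8) = (4 + G)/(-33/8 + z))
l = -1195734060/4391 (l = 8*(4 + 683)/(-33 + 8*553) - 272316 = 8*687/(-33 + 4424) - 272316 = 8*687/4391 - 272316 = 8*(1/4391)*687 - 272316 = 5496/4391 - 272316 = -1195734060/4391 ≈ -2.7231e+5)
1/(l + I(186)) = 1/(-1195734060/4391 + 186) = 1/(-1194917334/4391) = -4391/1194917334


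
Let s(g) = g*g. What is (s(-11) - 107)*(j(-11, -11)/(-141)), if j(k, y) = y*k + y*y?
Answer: -3388/141 ≈ -24.028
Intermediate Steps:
j(k, y) = y² + k*y (j(k, y) = k*y + y² = y² + k*y)
s(g) = g²
(s(-11) - 107)*(j(-11, -11)/(-141)) = ((-11)² - 107)*(-11*(-11 - 11)/(-141)) = (121 - 107)*(-11*(-22)*(-1/141)) = 14*(242*(-1/141)) = 14*(-242/141) = -3388/141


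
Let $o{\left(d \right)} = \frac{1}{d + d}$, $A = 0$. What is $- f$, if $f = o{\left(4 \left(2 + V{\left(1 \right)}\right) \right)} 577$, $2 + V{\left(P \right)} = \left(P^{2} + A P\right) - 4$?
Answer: $\frac{577}{24} \approx 24.042$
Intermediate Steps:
$V{\left(P \right)} = -6 + P^{2}$ ($V{\left(P \right)} = -2 + \left(\left(P^{2} + 0 P\right) - 4\right) = -2 + \left(\left(P^{2} + 0\right) - 4\right) = -2 + \left(P^{2} - 4\right) = -2 + \left(-4 + P^{2}\right) = -6 + P^{2}$)
$o{\left(d \right)} = \frac{1}{2 d}$
$f = - \frac{577}{24}$ ($f = \frac{1}{2 \cdot 4 \left(2 - \left(6 - 1^{2}\right)\right)} 577 = \frac{1}{2 \cdot 4 \left(2 + \left(-6 + 1\right)\right)} 577 = \frac{1}{2 \cdot 4 \left(2 - 5\right)} 577 = \frac{1}{2 \cdot 4 \left(-3\right)} 577 = \frac{1}{2 \left(-12\right)} 577 = \frac{1}{2} \left(- \frac{1}{12}\right) 577 = \left(- \frac{1}{24}\right) 577 = - \frac{577}{24} \approx -24.042$)
$- f = \left(-1\right) \left(- \frac{577}{24}\right) = \frac{577}{24}$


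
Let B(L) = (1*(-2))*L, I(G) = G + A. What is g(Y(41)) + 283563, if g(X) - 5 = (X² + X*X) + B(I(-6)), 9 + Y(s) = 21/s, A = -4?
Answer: 476953636/1681 ≈ 2.8373e+5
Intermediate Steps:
Y(s) = -9 + 21/s
I(G) = -4 + G (I(G) = G - 4 = -4 + G)
B(L) = -2*L
g(X) = 25 + 2*X² (g(X) = 5 + ((X² + X*X) - 2*(-4 - 6)) = 5 + ((X² + X²) - 2*(-10)) = 5 + (2*X² + 20) = 5 + (20 + 2*X²) = 25 + 2*X²)
g(Y(41)) + 283563 = (25 + 2*(-9 + 21/41)²) + 283563 = (25 + 2*(-348/41)²) + 283563 = (25 + 2*(121104/1681)) + 283563 = (25 + 242208/1681) + 283563 = 284233/1681 + 283563 = 476953636/1681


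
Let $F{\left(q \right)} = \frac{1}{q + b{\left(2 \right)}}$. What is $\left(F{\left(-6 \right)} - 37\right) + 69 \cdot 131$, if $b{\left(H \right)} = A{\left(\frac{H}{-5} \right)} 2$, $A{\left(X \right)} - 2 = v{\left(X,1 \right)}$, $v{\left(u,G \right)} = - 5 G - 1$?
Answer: $\frac{126027}{14} \approx 9001.9$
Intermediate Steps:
$v{\left(u,G \right)} = -1 - 5 G$
$A{\left(X \right)} = -4$ ($A{\left(X \right)} = 2 - 6 = -4$)
$b{\left(H \right)} = -8$ ($b{\left(H \right)} = \left(-4\right) 2 = -8$)
$F{\left(q \right)} = \frac{1}{-8 + q}$ ($F{\left(q \right)} = \frac{1}{q - 8} = \frac{1}{-8 + q}$)
$\left(F{\left(-6 \right)} - 37\right) + 69 \cdot 131 = \left(\frac{1}{-8 - 6} - 37\right) + 69 \cdot 131 = \left(\frac{1}{-14} - 37\right) + 9039 = \left(- \frac{1}{14} - 37\right) + 9039 = - \frac{519}{14} + 9039 = \frac{126027}{14}$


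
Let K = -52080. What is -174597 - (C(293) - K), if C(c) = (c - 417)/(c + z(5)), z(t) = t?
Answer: -33774811/149 ≈ -2.2668e+5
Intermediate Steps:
C(c) = (-417 + c)/(5 + c) (C(c) = (c - 417)/(c + 5) = (-417 + c)/(5 + c))
-174597 - (C(293) - K) = -174597 - ((-417 + 293)/(5 + 293) - 1*(-52080)) = -174597 - (-124/298 + 52080) = -174597 - ((1/298)*(-124) + 52080) = -174597 - (-62/149 + 52080) = -174597 - 1*7759858/149 = -174597 - 7759858/149 = -33774811/149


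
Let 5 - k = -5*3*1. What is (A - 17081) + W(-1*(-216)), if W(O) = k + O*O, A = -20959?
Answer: 8636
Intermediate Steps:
k = 20 (k = 5 - (-5*3) = 5 - (-15) = 5 - 1*(-15) = 5 + 15 = 20)
W(O) = 20 + O² (W(O) = 20 + O*O = 20 + O²)
(A - 17081) + W(-1*(-216)) = (-20959 - 17081) + (20 + (-1*(-216))²) = -38040 + (20 + 216²) = -38040 + (20 + 46656) = -38040 + 46676 = 8636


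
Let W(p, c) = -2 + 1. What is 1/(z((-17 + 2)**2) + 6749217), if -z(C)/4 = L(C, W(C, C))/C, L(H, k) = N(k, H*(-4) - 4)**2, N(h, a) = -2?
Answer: 225/1518573809 ≈ 1.4817e-7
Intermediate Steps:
W(p, c) = -1
L(H, k) = 4 (L(H, k) = (-2)**2 = 4)
z(C) = -16/C
1/(z((-17 + 2)**2) + 6749217) = 1/(-16/(-17 + 2)**2 + 6749217) = 1/(-16/((-15)**2) + 6749217) = 1/(-16/225 + 6749217) = 1/(1518573809/225) = 225/1518573809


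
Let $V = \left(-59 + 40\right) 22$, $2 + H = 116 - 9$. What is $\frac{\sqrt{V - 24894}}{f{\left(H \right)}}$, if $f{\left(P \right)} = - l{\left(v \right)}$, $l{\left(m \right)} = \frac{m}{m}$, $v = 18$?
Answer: $- 4 i \sqrt{1582} \approx - 159.1 i$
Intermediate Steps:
$l{\left(m \right)} = 1$
$H = 105$ ($H = -2 + \left(116 - 9\right) = -2 + 107 = 105$)
$V = -418$ ($V = \left(-19\right) 22 = -418$)
$f{\left(P \right)} = -1$ ($f{\left(P \right)} = \left(-1\right) 1 = -1$)
$\frac{\sqrt{V - 24894}}{f{\left(H \right)}} = \frac{\sqrt{-418 - 24894}}{-1} = \sqrt{-25312} \left(-1\right) = 4 i \sqrt{1582} \left(-1\right) = - 4 i \sqrt{1582}$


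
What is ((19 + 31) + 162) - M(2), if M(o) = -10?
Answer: 222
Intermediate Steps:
((19 + 31) + 162) - M(2) = ((19 + 31) + 162) - 1*(-10) = (50 + 162) + 10 = 212 + 10 = 222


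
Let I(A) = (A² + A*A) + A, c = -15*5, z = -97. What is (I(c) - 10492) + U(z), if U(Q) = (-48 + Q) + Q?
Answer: 441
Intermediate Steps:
c = -75
U(Q) = -48 + 2*Q
I(A) = A + 2*A² (I(A) = (A² + A²) + A = 2*A² + A = A + 2*A²)
(I(c) - 10492) + U(z) = (-75*(1 + 2*(-75)) - 10492) + (-48 + 2*(-97)) = (-75*(1 - 150) - 10492) + (-48 - 194) = (-75*(-149) - 10492) - 242 = (11175 - 10492) - 242 = 683 - 242 = 441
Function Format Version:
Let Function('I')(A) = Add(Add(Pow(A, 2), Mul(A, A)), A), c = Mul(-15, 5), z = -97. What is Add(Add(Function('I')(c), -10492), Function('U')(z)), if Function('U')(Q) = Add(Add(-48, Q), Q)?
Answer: 441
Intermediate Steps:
c = -75
Function('U')(Q) = Add(-48, Mul(2, Q))
Function('I')(A) = Add(A, Mul(2, Pow(A, 2))) (Function('I')(A) = Add(Add(Pow(A, 2), Pow(A, 2)), A) = Add(Mul(2, Pow(A, 2)), A) = Add(A, Mul(2, Pow(A, 2))))
Add(Add(Function('I')(c), -10492), Function('U')(z)) = Add(Add(Mul(-75, Add(1, Mul(2, -75))), -10492), Add(-48, Mul(2, -97))) = Add(Add(Mul(-75, Add(1, -150)), -10492), Add(-48, -194)) = Add(Add(Mul(-75, -149), -10492), -242) = Add(Add(11175, -10492), -242) = Add(683, -242) = 441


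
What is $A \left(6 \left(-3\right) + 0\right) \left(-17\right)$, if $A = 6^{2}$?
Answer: $11016$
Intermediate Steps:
$A = 36$
$A \left(6 \left(-3\right) + 0\right) \left(-17\right) = 36 \left(6 \left(-3\right) + 0\right) \left(-17\right) = 36 \left(-18 + 0\right) \left(-17\right) = 36 \left(-18\right) \left(-17\right) = \left(-648\right) \left(-17\right) = 11016$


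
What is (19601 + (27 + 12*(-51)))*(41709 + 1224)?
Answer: 816413928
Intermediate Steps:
(19601 + (27 + 12*(-51)))*(41709 + 1224) = (19601 + (27 - 612))*42933 = (19601 - 585)*42933 = 19016*42933 = 816413928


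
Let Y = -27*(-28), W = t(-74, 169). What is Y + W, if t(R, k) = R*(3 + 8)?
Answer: -58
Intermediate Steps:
t(R, k) = 11*R (t(R, k) = R*11 = 11*R)
W = -814 (W = 11*(-74) = -814)
Y = 756
Y + W = 756 - 814 = -58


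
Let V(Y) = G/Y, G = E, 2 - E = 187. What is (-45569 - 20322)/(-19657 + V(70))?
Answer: 922474/275235 ≈ 3.3516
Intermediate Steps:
E = -185 (E = 2 - 1*187 = 2 - 187 = -185)
G = -185
V(Y) = -185/Y
(-45569 - 20322)/(-19657 + V(70)) = (-45569 - 20322)/(-19657 - 185/70) = -65891/(-19657 - 185*1/70) = -65891/(-19657 - 37/14) = -65891/(-275235/14) = -65891*(-14/275235) = 922474/275235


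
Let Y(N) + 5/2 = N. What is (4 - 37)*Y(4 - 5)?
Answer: 231/2 ≈ 115.50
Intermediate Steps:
Y(N) = -5/2 + N
(4 - 37)*Y(4 - 5) = (4 - 37)*(-5/2 + (4 - 5)) = -33*(-5/2 - 1) = -33*(-7/2) = 231/2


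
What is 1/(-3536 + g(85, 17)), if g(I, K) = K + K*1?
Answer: -1/3502 ≈ -0.00028555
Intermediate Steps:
g(I, K) = 2*K (g(I, K) = K + K = 2*K)
1/(-3536 + g(85, 17)) = 1/(-3536 + 2*17) = 1/(-3536 + 34) = 1/(-3502) = -1/3502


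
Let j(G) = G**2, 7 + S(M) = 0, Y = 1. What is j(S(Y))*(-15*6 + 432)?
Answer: 16758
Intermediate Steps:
S(M) = -7 (S(M) = -7 + 0 = -7)
j(S(Y))*(-15*6 + 432) = (-7)**2*(-15*6 + 432) = 49*(-90 + 432) = 49*342 = 16758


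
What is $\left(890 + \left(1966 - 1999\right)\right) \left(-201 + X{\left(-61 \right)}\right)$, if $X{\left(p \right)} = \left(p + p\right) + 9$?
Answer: $-269098$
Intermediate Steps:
$X{\left(p \right)} = 9 + 2 p$ ($X{\left(p \right)} = 2 p + 9 = 9 + 2 p$)
$\left(890 + \left(1966 - 1999\right)\right) \left(-201 + X{\left(-61 \right)}\right) = \left(890 + \left(1966 - 1999\right)\right) \left(-201 + \left(9 + 2 \left(-61\right)\right)\right) = \left(890 + \left(1966 - 1999\right)\right) \left(-201 + \left(9 - 122\right)\right) = \left(890 - 33\right) \left(-201 - 113\right) = 857 \left(-314\right) = -269098$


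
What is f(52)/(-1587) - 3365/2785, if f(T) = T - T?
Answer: -673/557 ≈ -1.2083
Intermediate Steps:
f(T) = 0
f(52)/(-1587) - 3365/2785 = 0/(-1587) - 3365/2785 = 0*(-1/1587) - 3365*1/2785 = 0 - 673/557 = -673/557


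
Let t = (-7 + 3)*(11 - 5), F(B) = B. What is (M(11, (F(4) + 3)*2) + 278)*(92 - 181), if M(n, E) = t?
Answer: -22606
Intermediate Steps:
t = -24 (t = -4*6 = -24)
M(n, E) = -24
(M(11, (F(4) + 3)*2) + 278)*(92 - 181) = (-24 + 278)*(92 - 181) = 254*(-89) = -22606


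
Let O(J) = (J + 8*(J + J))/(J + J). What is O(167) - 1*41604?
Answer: -83191/2 ≈ -41596.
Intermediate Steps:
O(J) = 17/2 (O(J) = (J + 8*(2*J))/((2*J)) = (J + 16*J)*(1/(2*J)) = (17*J)*(1/(2*J)) = 17/2)
O(167) - 1*41604 = 17/2 - 1*41604 = 17/2 - 41604 = -83191/2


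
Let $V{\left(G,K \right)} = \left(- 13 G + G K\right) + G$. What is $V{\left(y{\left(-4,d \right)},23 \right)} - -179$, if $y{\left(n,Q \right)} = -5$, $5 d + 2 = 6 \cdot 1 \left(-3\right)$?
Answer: $124$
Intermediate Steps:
$d = -4$ ($d = - \frac{2}{5} + \frac{6 \cdot 1 \left(-3\right)}{5} = - \frac{2}{5} + \frac{6 \left(-3\right)}{5} = - \frac{2}{5} + \frac{1}{5} \left(-18\right) = - \frac{2}{5} - \frac{18}{5} = -4$)
$V{\left(G,K \right)} = - 12 G + G K$
$V{\left(y{\left(-4,d \right)},23 \right)} - -179 = - 5 \left(-12 + 23\right) - -179 = \left(-5\right) 11 + 179 = -55 + 179 = 124$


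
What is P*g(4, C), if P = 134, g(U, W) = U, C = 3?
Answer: 536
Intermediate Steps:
P*g(4, C) = 134*4 = 536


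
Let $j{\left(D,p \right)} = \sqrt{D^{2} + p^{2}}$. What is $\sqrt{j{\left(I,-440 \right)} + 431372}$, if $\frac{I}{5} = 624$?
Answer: $2 \sqrt{107843 + 10 \sqrt{6205}} \approx 659.18$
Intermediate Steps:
$I = 3120$ ($I = 5 \cdot 624 = 3120$)
$\sqrt{j{\left(I,-440 \right)} + 431372} = \sqrt{\sqrt{3120^{2} + \left(-440\right)^{2}} + 431372} = \sqrt{\sqrt{9734400 + 193600} + 431372} = \sqrt{\sqrt{9928000} + 431372} = \sqrt{40 \sqrt{6205} + 431372} = \sqrt{431372 + 40 \sqrt{6205}}$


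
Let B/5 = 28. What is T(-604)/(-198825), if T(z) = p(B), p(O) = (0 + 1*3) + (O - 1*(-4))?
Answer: -49/66275 ≈ -0.00073934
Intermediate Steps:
B = 140 (B = 5*28 = 140)
p(O) = 7 + O (p(O) = (0 + 3) + (O + 4) = 3 + (4 + O) = 7 + O)
T(z) = 147 (T(z) = 7 + 140 = 147)
T(-604)/(-198825) = 147/(-198825) = 147*(-1/198825) = -49/66275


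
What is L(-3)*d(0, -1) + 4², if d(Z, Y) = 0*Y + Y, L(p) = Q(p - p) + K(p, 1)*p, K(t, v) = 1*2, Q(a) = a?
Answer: 22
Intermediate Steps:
K(t, v) = 2
L(p) = 2*p (L(p) = (p - p) + 2*p = 0 + 2*p = 2*p)
d(Z, Y) = Y (d(Z, Y) = 0 + Y = Y)
L(-3)*d(0, -1) + 4² = (2*(-3))*(-1) + 4² = -6*(-1) + 16 = 6 + 16 = 22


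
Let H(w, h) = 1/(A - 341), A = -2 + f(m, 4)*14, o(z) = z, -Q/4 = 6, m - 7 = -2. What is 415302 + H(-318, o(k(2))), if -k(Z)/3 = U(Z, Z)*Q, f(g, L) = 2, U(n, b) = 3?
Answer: 130820129/315 ≈ 4.1530e+5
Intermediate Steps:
m = 5 (m = 7 - 2 = 5)
Q = -24 (Q = -4*6 = -24)
k(Z) = 216 (k(Z) = -9*(-24) = -3*(-72) = 216)
A = 26 (A = -2 + 2*14 = -2 + 28 = 26)
H(w, h) = -1/315 (H(w, h) = 1/(26 - 341) = 1/(-315) = -1/315)
415302 + H(-318, o(k(2))) = 415302 - 1/315 = 130820129/315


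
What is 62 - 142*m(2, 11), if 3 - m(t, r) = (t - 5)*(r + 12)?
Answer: -10162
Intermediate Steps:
m(t, r) = 3 - (-5 + t)*(12 + r) (m(t, r) = 3 - (t - 5)*(r + 12) = 3 - (-5 + t)*(12 + r))
62 - 142*m(2, 11) = 62 - 142*(63 - 12*2 + 5*11 - 1*11*2) = 62 - 142*(63 - 24 + 55 - 22) = 62 - 142*72 = 62 - 10224 = -10162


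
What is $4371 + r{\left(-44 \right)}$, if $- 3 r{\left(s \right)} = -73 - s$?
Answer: $\frac{13142}{3} \approx 4380.7$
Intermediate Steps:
$r{\left(s \right)} = \frac{73}{3} + \frac{s}{3}$ ($r{\left(s \right)} = - \frac{-73 - s}{3} = \frac{73}{3} + \frac{s}{3}$)
$4371 + r{\left(-44 \right)} = 4371 + \left(\frac{73}{3} + \frac{1}{3} \left(-44\right)\right) = 4371 + \left(\frac{73}{3} - \frac{44}{3}\right) = 4371 + \frac{29}{3} = \frac{13142}{3}$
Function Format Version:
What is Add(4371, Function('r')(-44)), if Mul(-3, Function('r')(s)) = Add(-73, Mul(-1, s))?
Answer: Rational(13142, 3) ≈ 4380.7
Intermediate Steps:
Function('r')(s) = Add(Rational(73, 3), Mul(Rational(1, 3), s)) (Function('r')(s) = Mul(Rational(-1, 3), Add(-73, Mul(-1, s))) = Add(Rational(73, 3), Mul(Rational(1, 3), s)))
Add(4371, Function('r')(-44)) = Add(4371, Add(Rational(73, 3), Mul(Rational(1, 3), -44))) = Add(4371, Add(Rational(73, 3), Rational(-44, 3))) = Add(4371, Rational(29, 3)) = Rational(13142, 3)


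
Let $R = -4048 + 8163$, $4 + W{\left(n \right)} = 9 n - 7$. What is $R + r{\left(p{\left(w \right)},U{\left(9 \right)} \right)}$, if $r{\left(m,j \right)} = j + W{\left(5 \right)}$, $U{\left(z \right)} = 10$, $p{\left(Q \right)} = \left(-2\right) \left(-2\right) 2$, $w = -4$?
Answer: $4159$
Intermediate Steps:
$W{\left(n \right)} = -11 + 9 n$ ($W{\left(n \right)} = -4 + \left(9 n - 7\right) = -4 + \left(-7 + 9 n\right) = -11 + 9 n$)
$p{\left(Q \right)} = 8$ ($p{\left(Q \right)} = 4 \cdot 2 = 8$)
$r{\left(m,j \right)} = 34 + j$ ($r{\left(m,j \right)} = j + \left(-11 + 9 \cdot 5\right) = j + \left(-11 + 45\right) = j + 34 = 34 + j$)
$R = 4115$
$R + r{\left(p{\left(w \right)},U{\left(9 \right)} \right)} = 4115 + \left(34 + 10\right) = 4115 + 44 = 4159$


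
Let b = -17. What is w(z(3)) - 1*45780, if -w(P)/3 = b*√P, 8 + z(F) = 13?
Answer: -45780 + 51*√5 ≈ -45666.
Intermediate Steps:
z(F) = 5 (z(F) = -8 + 13 = 5)
w(P) = 51*√P (w(P) = -(-51)*√P = 51*√P)
w(z(3)) - 1*45780 = 51*√5 - 1*45780 = 51*√5 - 45780 = -45780 + 51*√5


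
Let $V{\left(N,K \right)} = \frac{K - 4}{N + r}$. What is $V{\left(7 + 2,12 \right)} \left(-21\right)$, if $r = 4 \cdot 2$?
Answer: $- \frac{168}{17} \approx -9.8824$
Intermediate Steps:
$r = 8$
$V{\left(N,K \right)} = \frac{-4 + K}{8 + N}$ ($V{\left(N,K \right)} = \frac{K - 4}{N + 8} = \frac{-4 + K}{8 + N}$)
$V{\left(7 + 2,12 \right)} \left(-21\right) = \frac{-4 + 12}{8 + \left(7 + 2\right)} \left(-21\right) = \frac{1}{8 + 9} \cdot 8 \left(-21\right) = \frac{1}{17} \cdot 8 \left(-21\right) = \frac{8}{17} \left(-21\right) = - \frac{168}{17}$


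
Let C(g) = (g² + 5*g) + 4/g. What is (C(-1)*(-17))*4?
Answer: 544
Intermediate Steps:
C(g) = g² + 4/g + 5*g
(C(-1)*(-17))*4 = (((4 + (-1)²*(5 - 1))/(-1))*(-17))*4 = (-(4 + 1*4)*(-17))*4 = (-(4 + 4)*(-17))*4 = (-1*8*(-17))*4 = -8*(-17)*4 = 136*4 = 544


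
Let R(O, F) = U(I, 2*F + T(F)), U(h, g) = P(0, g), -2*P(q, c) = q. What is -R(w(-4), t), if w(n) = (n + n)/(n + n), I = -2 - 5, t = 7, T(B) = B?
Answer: 0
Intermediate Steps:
I = -7
P(q, c) = -q/2
U(h, g) = 0 (U(h, g) = -1/2*0 = 0)
w(n) = 1 (w(n) = (2*n)/((2*n)) = (2*n)*(1/(2*n)) = 1)
R(O, F) = 0
-R(w(-4), t) = -1*0 = 0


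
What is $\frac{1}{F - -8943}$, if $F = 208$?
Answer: $\frac{1}{9151} \approx 0.00010928$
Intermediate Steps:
$\frac{1}{F - -8943} = \frac{1}{208 - -8943} = \frac{1}{208 + 8943} = \frac{1}{9151}$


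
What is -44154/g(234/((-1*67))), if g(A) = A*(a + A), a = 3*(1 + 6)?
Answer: 11011517/15249 ≈ 722.11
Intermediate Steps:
a = 21 (a = 3*7 = 21)
g(A) = A*(21 + A)
-44154/g(234/((-1*67))) = -44154*(-67/(234*(21 + 234/((-1*67))))) = -44154*(-67/(234*(21 + 234/(-67)))) = -44154*(-67/(234*(21 + 234*(-1/67)))) = -44154*(-67/(234*(21 - 234/67))) = -44154/((-234/67*1173/67)) = -44154/(-274482/4489) = -44154*(-4489/274482) = 11011517/15249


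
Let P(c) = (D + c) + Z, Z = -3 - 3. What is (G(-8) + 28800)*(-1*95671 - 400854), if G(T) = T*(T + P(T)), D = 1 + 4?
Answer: -14367447400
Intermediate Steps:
Z = -6
D = 5
P(c) = -1 + c (P(c) = (5 + c) - 6 = -1 + c)
G(T) = T*(-1 + 2*T) (G(T) = T*(T + (-1 + T)) = T*(-1 + 2*T))
(G(-8) + 28800)*(-1*95671 - 400854) = (-8*(-1 + 2*(-8)) + 28800)*(-1*95671 - 400854) = (-8*(-1 - 16) + 28800)*(-95671 - 400854) = (-8*(-17) + 28800)*(-496525) = (136 + 28800)*(-496525) = 28936*(-496525) = -14367447400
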